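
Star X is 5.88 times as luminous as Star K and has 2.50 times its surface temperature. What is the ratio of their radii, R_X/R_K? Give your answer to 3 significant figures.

0.388

L ∝ R²T⁴ gives R ∝ √L / T², so
R_X/R_K = √(5.88) / (2.50)² = 2.425 / 6.250 = 0.3880.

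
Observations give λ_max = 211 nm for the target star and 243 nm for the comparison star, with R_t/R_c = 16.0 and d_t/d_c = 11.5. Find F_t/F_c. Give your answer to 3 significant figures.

Wien's law: T_t/T_c = λ_c/λ_t = 243/211 = 1.152.
L_t/L_c = (R_t/R_c)²(T_t/T_c)⁴ = (16.0)²(1.152)⁴ = 450.3.
F_t/F_c = (L_t/L_c)/(d_t/d_c)² = 450.3/(11.5)² = 3.405.

3.41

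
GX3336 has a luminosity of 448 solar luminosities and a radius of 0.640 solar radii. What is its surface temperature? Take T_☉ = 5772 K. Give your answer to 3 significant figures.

T/T_☉ = (L/L_☉)^(1/4) / (R/R_☉)^(1/2)
T = 5772 × (448)^(1/4) / √(0.640) = 5772 × 4.601 / 0.8000 = 3.319×10^4 K.

3.32×10^4 K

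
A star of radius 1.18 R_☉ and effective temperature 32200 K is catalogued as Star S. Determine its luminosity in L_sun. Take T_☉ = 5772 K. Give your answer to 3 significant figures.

1.35×10^3 L_sun

L/L_☉ = (R/R_☉)² (T/T_☉)⁴ = (1.18)² × (32200/5772)⁴
       = 1.392 × (5.579)⁴ = 1.392 × 968.5 = 1349.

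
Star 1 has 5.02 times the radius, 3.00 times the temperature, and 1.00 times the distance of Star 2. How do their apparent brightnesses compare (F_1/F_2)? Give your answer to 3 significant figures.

2.04×10^3

L_1/L_2 = (R_1/R_2)²(T_1/T_2)⁴ = (5.02)² × (3.00)⁴ = 2041.
F_1/F_2 = (L_1/L_2)/(d_1/d_2)² = 2041 / (1.00)² = 2041.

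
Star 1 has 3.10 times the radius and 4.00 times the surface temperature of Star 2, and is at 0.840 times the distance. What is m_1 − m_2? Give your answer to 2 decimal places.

L_1/L_2 = (3.10)²(4.00)⁴ = 2460.
F_1/F_2 = (L_1/L_2)/(d_1/d_2)² = 2460/0.7056 = 3487.
m_1 − m_2 = −2.5 log₁₀(3487) = -8.86.

-8.86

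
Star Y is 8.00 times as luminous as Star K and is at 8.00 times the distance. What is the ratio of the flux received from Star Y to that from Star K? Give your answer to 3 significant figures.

F = L/(4πd²), so F_Y/F_K = (L_Y/L_K) / (d_Y/d_K)²
= 8.00 / (8.00)² = 8.00 / 64.00 = 0.1250.

0.125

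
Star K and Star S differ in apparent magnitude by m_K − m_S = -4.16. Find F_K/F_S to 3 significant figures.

F_K/F_S = 10^(−(m_K − m_S)/2.5) = 10^(4.16/2.5) = 10^1.664 = 46.13.

46.1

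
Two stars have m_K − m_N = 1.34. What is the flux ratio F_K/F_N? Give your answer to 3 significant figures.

0.291

F_K/F_N = 10^(−(m_K − m_N)/2.5) = 10^(-1.34/2.5) = 10^-0.536 = 0.2911.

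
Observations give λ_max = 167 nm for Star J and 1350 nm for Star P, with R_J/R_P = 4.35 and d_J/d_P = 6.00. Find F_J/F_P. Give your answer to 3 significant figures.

Wien's law: T_J/T_P = λ_P/λ_J = 1350/167 = 8.084.
L_J/L_P = (R_J/R_P)²(T_J/T_P)⁴ = (4.35)²(8.084)⁴ = 8.081×10^4.
F_J/F_P = (L_J/L_P)/(d_J/d_P)² = 8.081×10^4/(6.00)² = 2245.

2.24×10^3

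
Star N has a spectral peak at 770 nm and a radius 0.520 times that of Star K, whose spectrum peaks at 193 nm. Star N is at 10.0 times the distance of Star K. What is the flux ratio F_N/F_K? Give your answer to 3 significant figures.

Wien's law: T_N/T_K = λ_K/λ_N = 193/770 = 0.2506.
L_N/L_K = (R_N/R_K)²(T_N/T_K)⁴ = (0.520)²(0.2506)⁴ = 0.001067.
F_N/F_K = (L_N/L_K)/(d_N/d_K)² = 0.001067/(10.0)² = 1.067×10^-5.

1.07×10^-5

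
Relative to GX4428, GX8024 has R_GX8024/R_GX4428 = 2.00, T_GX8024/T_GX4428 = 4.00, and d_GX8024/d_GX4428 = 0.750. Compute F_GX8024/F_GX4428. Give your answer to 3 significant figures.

1.82×10^3

L_GX8024/L_GX4428 = (R_GX8024/R_GX4428)²(T_GX8024/T_GX4428)⁴ = (2.00)² × (4.00)⁴ = 1024.
F_GX8024/F_GX4428 = (L_GX8024/L_GX4428)/(d_GX8024/d_GX4428)² = 1024 / (0.750)² = 1820.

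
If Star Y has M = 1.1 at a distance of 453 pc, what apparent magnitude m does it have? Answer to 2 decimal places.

m = M + 5 log₁₀(d/10 pc) = 1.1 + 5 log₁₀(453/10)
  = 1.1 + 5 × 1.656 = 1.1 + 8.28 = 9.38.

9.38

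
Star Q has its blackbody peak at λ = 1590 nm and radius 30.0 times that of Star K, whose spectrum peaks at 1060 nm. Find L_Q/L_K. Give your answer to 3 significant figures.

Wien's law gives T ∝ 1/λ_max, so T_Q/T_K = λ_K/λ_Q = 1060/1590 = 0.6667.
Then L ∝ R²T⁴ gives L_Q/L_K = (30.0)² × (0.6667)⁴ = 900.0 × 0.1975 = 177.8.

178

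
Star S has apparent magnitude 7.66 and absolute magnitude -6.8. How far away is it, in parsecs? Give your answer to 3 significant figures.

7.80×10^3 pc

m − M = 5 log₁₀(d/10 pc)
7.66 − (-6.8) = 14.46 = 5 log₁₀(d/10)
d = 10 × 10^(14.46/5) = 10 × 10^2.892 = 7798 pc.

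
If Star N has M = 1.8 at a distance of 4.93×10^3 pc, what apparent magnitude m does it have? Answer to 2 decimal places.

15.26

m = M + 5 log₁₀(d/10 pc) = 1.8 + 5 log₁₀(4.93×10^3/10)
  = 1.8 + 5 × 2.693 = 1.8 + 13.46 = 15.26.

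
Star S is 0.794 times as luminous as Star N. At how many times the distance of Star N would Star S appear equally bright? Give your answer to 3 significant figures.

0.891

Equal flux requires L_S/d_S² = L_N/d_N², so d_S/d_N = √(L_S/L_N)
= √(0.794) = 0.8911.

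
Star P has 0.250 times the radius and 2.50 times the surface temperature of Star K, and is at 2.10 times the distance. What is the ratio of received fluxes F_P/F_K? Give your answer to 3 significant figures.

0.554

L_P/L_K = (R_P/R_K)²(T_P/T_K)⁴ = (0.250)² × (2.50)⁴ = 2.441.
F_P/F_K = (L_P/L_K)/(d_P/d_K)² = 2.441 / (2.10)² = 0.5536.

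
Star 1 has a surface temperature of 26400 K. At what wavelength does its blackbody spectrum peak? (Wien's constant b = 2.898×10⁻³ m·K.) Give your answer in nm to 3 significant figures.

110 nm

λ_max = b/T = 2.898×10⁻³ / 26400 = 1.10×10^-7 m = 109.8 nm.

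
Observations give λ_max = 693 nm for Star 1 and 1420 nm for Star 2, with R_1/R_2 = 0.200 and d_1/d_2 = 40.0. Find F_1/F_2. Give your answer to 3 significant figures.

4.41×10^-4

Wien's law: T_1/T_2 = λ_2/λ_1 = 1420/693 = 2.049.
L_1/L_2 = (R_1/R_2)²(T_1/T_2)⁴ = (0.200)²(2.049)⁴ = 0.7051.
F_1/F_2 = (L_1/L_2)/(d_1/d_2)² = 0.7051/(40.0)² = 4.407×10^-4.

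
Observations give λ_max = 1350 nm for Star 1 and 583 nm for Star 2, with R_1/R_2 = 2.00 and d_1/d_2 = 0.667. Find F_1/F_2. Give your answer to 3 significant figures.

Wien's law: T_1/T_2 = λ_2/λ_1 = 583/1350 = 0.4319.
L_1/L_2 = (R_1/R_2)²(T_1/T_2)⁴ = (2.00)²(0.4319)⁴ = 0.1391.
F_1/F_2 = (L_1/L_2)/(d_1/d_2)² = 0.1391/(0.667)² = 0.3127.

0.313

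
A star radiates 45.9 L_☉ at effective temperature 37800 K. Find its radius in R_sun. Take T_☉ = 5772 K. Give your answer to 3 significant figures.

R/R_☉ = √(L/L_☉) / (T/T_☉)² = √(45.9) / (6.549)²
       = 6.775 / 42.89 = 0.1580.

0.158 R_sun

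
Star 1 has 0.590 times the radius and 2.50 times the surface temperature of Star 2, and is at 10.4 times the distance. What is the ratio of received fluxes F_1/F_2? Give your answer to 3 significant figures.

0.126

L_1/L_2 = (R_1/R_2)²(T_1/T_2)⁴ = (0.590)² × (2.50)⁴ = 13.60.
F_1/F_2 = (L_1/L_2)/(d_1/d_2)² = 13.60 / (10.4)² = 0.1257.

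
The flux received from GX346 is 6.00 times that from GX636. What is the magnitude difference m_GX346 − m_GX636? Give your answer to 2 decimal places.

-1.95

m_GX346 − m_GX636 = −2.5 log₁₀(F_GX346/F_GX636) = −2.5 log₁₀(6.00) = −2.5 × (0.778) = -1.945.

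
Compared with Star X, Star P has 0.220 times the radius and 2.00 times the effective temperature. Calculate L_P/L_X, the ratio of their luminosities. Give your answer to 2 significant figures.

0.77

From the Stefan–Boltzmann law, L ∝ R²T⁴, so
L_P/L_X = (R_P/R_X)² (T_P/T_X)⁴ = (0.220)² × (2.00)⁴ = 0.04840 × 16.00 = 0.7744.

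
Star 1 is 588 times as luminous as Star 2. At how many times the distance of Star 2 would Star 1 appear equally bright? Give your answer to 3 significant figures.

Equal flux requires L_1/d_1² = L_2/d_2², so d_1/d_2 = √(L_1/L_2)
= √(588) = 24.25.

24.2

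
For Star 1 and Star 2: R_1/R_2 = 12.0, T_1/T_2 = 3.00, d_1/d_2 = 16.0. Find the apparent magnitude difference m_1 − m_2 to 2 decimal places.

L_1/L_2 = (12.0)²(3.00)⁴ = 1.166×10^4.
F_1/F_2 = (L_1/L_2)/(d_1/d_2)² = 1.166×10^4/256.0 = 45.56.
m_1 − m_2 = −2.5 log₁₀(45.56) = -4.15.

-4.15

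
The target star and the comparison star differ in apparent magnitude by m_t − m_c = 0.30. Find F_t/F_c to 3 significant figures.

0.759

F_t/F_c = 10^(−(m_t − m_c)/2.5) = 10^(-0.30/2.5) = 10^-0.120 = 0.7586.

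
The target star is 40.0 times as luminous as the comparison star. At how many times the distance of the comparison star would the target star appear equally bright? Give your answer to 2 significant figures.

Equal flux requires L_t/d_t² = L_c/d_c², so d_t/d_c = √(L_t/L_c)
= √(40.0) = 6.325.

6.3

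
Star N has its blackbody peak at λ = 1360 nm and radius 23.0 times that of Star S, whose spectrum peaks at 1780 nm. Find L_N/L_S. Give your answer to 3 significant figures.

Wien's law gives T ∝ 1/λ_max, so T_N/T_S = λ_S/λ_N = 1780/1360 = 1.309.
Then L ∝ R²T⁴ gives L_N/L_S = (23.0)² × (1.309)⁴ = 529.0 × 2.934 = 1552.

1.55×10^3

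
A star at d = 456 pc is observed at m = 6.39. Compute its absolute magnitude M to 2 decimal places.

-1.90

M = m − 5 log₁₀(d/10 pc) = 6.39 − 5 log₁₀(456/10)
  = 6.39 − 5 × 1.659 = 6.39 − 8.29 = -1.90.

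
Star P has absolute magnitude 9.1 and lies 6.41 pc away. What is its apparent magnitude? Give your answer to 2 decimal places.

m = M + 5 log₁₀(d/10 pc) = 9.1 + 5 log₁₀(6.41/10)
  = 9.1 + 5 × -0.193 = 9.1 + -0.97 = 8.13.

8.13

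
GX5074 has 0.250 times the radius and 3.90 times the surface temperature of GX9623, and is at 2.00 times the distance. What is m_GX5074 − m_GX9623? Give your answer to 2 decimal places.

L_GX5074/L_GX9623 = (0.250)²(3.90)⁴ = 14.46.
F_GX5074/F_GX9623 = (L_GX5074/L_GX9623)/(d_GX5074/d_GX9623)² = 14.46/4.000 = 3.615.
m_GX5074 − m_GX9623 = −2.5 log₁₀(3.615) = -1.40.

-1.40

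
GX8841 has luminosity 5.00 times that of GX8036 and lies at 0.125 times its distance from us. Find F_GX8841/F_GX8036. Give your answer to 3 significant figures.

F = L/(4πd²), so F_GX8841/F_GX8036 = (L_GX8841/L_GX8036) / (d_GX8841/d_GX8036)²
= 5.00 / (0.125)² = 5.00 / 0.01562 = 320.0.

320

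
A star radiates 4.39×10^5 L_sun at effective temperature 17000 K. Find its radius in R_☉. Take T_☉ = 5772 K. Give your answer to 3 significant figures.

R/R_☉ = √(L/L_☉) / (T/T_☉)² = √(4.39×10^5) / (2.945)²
       = 662.6 / 8.675 = 76.38.

76.4 R_☉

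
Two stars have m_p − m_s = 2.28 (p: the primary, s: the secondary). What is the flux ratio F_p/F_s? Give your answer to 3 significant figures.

F_p/F_s = 10^(−(m_p − m_s)/2.5) = 10^(-2.28/2.5) = 10^-0.912 = 0.1225.

0.122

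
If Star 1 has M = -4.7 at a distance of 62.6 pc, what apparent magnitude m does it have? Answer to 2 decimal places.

-0.72

m = M + 5 log₁₀(d/10 pc) = -4.7 + 5 log₁₀(62.6/10)
  = -4.7 + 5 × 0.797 = -4.7 + 3.98 = -0.72.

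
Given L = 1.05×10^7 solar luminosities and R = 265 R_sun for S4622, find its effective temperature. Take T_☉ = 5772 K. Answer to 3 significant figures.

T/T_☉ = (L/L_☉)^(1/4) / (R/R_☉)^(1/2)
T = 5772 × (1.05×10^7)^(1/4) / √(265) = 5772 × 56.92 / 16.28 = 2.018×10^4 K.

2.02×10^4 K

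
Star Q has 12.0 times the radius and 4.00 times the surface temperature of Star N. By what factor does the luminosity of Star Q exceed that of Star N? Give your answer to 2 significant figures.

From the Stefan–Boltzmann law, L ∝ R²T⁴, so
L_Q/L_N = (R_Q/R_N)² (T_Q/T_N)⁴ = (12.0)² × (4.00)⁴ = 144.0 × 256.0 = 3.686×10^4.

3.7×10^4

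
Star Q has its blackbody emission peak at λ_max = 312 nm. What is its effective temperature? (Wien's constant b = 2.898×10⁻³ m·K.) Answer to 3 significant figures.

T = b/λ_max = 2.898×10⁻³ / (312×10⁻⁹) = 9288 K.

9.29×10^3 K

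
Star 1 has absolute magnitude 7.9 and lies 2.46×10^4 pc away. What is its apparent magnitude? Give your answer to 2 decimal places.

m = M + 5 log₁₀(d/10 pc) = 7.9 + 5 log₁₀(2.46×10^4/10)
  = 7.9 + 5 × 3.391 = 7.9 + 16.95 = 24.85.

24.85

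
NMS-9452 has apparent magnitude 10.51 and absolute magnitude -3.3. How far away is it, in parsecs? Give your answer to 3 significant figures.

5.78×10^3 pc

m − M = 5 log₁₀(d/10 pc)
10.51 − (-3.3) = 13.81 = 5 log₁₀(d/10)
d = 10 × 10^(13.81/5) = 10 × 10^2.762 = 5781 pc.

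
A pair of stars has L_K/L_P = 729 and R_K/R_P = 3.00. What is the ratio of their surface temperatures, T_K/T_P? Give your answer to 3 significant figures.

L ∝ R²T⁴ gives T ∝ (L/R²)^(1/4), so
T_K/T_P = (729 / 3.00²)^(1/4) = (81.00)^(1/4) = 3.000.

3.00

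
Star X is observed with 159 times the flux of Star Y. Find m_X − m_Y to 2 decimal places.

m_X − m_Y = −2.5 log₁₀(F_X/F_Y) = −2.5 log₁₀(159) = −2.5 × (2.201) = -5.503.

-5.50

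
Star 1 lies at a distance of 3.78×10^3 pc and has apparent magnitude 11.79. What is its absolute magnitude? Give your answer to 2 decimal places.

-1.10

M = m − 5 log₁₀(d/10 pc) = 11.79 − 5 log₁₀(3.78×10^3/10)
  = 11.79 − 5 × 2.577 = 11.79 − 12.89 = -1.10.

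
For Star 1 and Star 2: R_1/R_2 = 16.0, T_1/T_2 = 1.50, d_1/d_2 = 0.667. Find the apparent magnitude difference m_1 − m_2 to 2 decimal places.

-8.66

L_1/L_2 = (16.0)²(1.50)⁴ = 1296.
F_1/F_2 = (L_1/L_2)/(d_1/d_2)² = 1296/0.4449 = 2913.
m_1 − m_2 = −2.5 log₁₀(2913) = -8.66.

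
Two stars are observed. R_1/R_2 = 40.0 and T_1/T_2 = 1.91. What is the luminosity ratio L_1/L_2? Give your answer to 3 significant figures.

From the Stefan–Boltzmann law, L ∝ R²T⁴, so
L_1/L_2 = (R_1/R_2)² (T_1/T_2)⁴ = (40.0)² × (1.91)⁴ = 1600 × 13.31 = 2.129×10^4.

2.13×10^4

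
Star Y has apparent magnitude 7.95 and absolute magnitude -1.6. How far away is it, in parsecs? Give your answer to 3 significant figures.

m − M = 5 log₁₀(d/10 pc)
7.95 − (-1.6) = 9.55 = 5 log₁₀(d/10)
d = 10 × 10^(9.55/5) = 10 × 10^1.910 = 812.8 pc.

813 pc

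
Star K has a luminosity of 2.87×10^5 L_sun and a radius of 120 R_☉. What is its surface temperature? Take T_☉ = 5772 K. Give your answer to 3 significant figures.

1.22×10^4 K

T/T_☉ = (L/L_☉)^(1/4) / (R/R_☉)^(1/2)
T = 5772 × (2.87×10^5)^(1/4) / √(120) = 5772 × 23.15 / 10.95 = 1.220×10^4 K.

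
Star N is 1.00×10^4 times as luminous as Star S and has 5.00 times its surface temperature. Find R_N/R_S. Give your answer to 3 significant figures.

4.00

L ∝ R²T⁴ gives R ∝ √L / T², so
R_N/R_S = √(1.00×10^4) / (5.00)² = 100.0 / 25.00 = 4.000.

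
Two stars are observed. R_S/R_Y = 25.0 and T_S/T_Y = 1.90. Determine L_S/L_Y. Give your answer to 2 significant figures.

8.1×10^3

From the Stefan–Boltzmann law, L ∝ R²T⁴, so
L_S/L_Y = (R_S/R_Y)² (T_S/T_Y)⁴ = (25.0)² × (1.90)⁴ = 625.0 × 13.03 = 8145.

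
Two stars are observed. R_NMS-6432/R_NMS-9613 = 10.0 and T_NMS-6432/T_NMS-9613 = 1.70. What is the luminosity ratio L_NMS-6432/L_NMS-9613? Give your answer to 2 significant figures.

8.4×10^2

From the Stefan–Boltzmann law, L ∝ R²T⁴, so
L_NMS-6432/L_NMS-9613 = (R_NMS-6432/R_NMS-9613)² (T_NMS-6432/T_NMS-9613)⁴ = (10.0)² × (1.70)⁴ = 100.0 × 8.352 = 835.2.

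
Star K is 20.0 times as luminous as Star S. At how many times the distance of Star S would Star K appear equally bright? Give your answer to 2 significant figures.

4.5

Equal flux requires L_K/d_K² = L_S/d_S², so d_K/d_S = √(L_K/L_S)
= √(20.0) = 4.472.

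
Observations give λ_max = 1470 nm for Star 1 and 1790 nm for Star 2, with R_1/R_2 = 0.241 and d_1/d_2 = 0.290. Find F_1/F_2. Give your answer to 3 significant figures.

1.52

Wien's law: T_1/T_2 = λ_2/λ_1 = 1790/1470 = 1.218.
L_1/L_2 = (R_1/R_2)²(T_1/T_2)⁴ = (0.241)²(1.218)⁴ = 0.1277.
F_1/F_2 = (L_1/L_2)/(d_1/d_2)² = 0.1277/(0.290)² = 1.518.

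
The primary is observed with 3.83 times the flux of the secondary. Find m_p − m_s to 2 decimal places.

m_p − m_s = −2.5 log₁₀(F_p/F_s) = −2.5 log₁₀(3.83) = −2.5 × (0.583) = -1.458.

-1.46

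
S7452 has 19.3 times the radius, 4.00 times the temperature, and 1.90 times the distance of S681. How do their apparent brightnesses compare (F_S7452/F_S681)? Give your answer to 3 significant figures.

2.64×10^4

L_S7452/L_S681 = (R_S7452/R_S681)²(T_S7452/T_S681)⁴ = (19.3)² × (4.00)⁴ = 9.536×10^4.
F_S7452/F_S681 = (L_S7452/L_S681)/(d_S7452/d_S681)² = 9.536×10^4 / (1.90)² = 2.641×10^4.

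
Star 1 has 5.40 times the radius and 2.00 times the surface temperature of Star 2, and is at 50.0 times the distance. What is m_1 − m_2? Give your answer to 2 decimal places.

1.82

L_1/L_2 = (5.40)²(2.00)⁴ = 466.6.
F_1/F_2 = (L_1/L_2)/(d_1/d_2)² = 466.6/2500 = 0.1866.
m_1 − m_2 = −2.5 log₁₀(0.1866) = 1.82.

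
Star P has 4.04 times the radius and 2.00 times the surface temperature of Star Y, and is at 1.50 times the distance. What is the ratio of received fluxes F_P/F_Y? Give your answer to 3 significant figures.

L_P/L_Y = (R_P/R_Y)²(T_P/T_Y)⁴ = (4.04)² × (2.00)⁴ = 261.1.
F_P/F_Y = (L_P/L_Y)/(d_P/d_Y)² = 261.1 / (1.50)² = 116.1.

116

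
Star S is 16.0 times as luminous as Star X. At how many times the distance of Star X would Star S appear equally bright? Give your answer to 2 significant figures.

Equal flux requires L_S/d_S² = L_X/d_X², so d_S/d_X = √(L_S/L_X)
= √(16.0) = 4.000.

4.0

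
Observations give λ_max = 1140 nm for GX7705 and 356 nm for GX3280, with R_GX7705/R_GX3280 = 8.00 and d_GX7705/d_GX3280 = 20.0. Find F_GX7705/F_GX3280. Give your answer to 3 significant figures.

Wien's law: T_GX7705/T_GX3280 = λ_GX3280/λ_GX7705 = 356/1140 = 0.3123.
L_GX7705/L_GX3280 = (R_GX7705/R_GX3280)²(T_GX7705/T_GX3280)⁴ = (8.00)²(0.3123)⁴ = 0.6086.
F_GX7705/F_GX3280 = (L_GX7705/L_GX3280)/(d_GX7705/d_GX3280)² = 0.6086/(20.0)² = 0.001522.

0.00152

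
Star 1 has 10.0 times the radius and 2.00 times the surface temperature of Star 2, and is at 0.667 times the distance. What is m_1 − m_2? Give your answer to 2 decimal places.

-8.89

L_1/L_2 = (10.0)²(2.00)⁴ = 1600.
F_1/F_2 = (L_1/L_2)/(d_1/d_2)² = 1600/0.4449 = 3596.
m_1 − m_2 = −2.5 log₁₀(3596) = -8.89.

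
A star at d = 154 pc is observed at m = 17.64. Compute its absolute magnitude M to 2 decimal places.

11.70

M = m − 5 log₁₀(d/10 pc) = 17.64 − 5 log₁₀(154/10)
  = 17.64 − 5 × 1.188 = 17.64 − 5.94 = 11.70.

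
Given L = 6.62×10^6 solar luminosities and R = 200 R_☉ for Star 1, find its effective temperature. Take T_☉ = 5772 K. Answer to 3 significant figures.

T/T_☉ = (L/L_☉)^(1/4) / (R/R_☉)^(1/2)
T = 5772 × (6.62×10^6)^(1/4) / √(200) = 5772 × 50.72 / 14.14 = 2.070×10^4 K.

2.07×10^4 K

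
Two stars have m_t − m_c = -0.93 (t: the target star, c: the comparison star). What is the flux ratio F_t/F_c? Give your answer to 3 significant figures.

2.36

F_t/F_c = 10^(−(m_t − m_c)/2.5) = 10^(0.93/2.5) = 10^0.372 = 2.355.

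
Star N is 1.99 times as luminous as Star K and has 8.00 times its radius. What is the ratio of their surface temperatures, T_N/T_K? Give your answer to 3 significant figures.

0.420

L ∝ R²T⁴ gives T ∝ (L/R²)^(1/4), so
T_N/T_K = (1.99 / 8.00²)^(1/4) = (0.03109)^(1/4) = 0.4199.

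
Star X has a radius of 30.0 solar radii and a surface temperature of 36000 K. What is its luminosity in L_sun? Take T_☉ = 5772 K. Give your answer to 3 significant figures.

L/L_☉ = (R/R_☉)² (T/T_☉)⁴ = (30.0)² × (36000/5772)⁴
       = 900.0 × (6.237)⁴ = 900.0 × 1513 = 1.362×10^6.

1.36×10^6 L_sun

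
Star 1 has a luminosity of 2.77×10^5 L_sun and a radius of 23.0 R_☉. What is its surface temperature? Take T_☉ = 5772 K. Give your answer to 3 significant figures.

T/T_☉ = (L/L_☉)^(1/4) / (R/R_☉)^(1/2)
T = 5772 × (2.77×10^5)^(1/4) / √(23.0) = 5772 × 22.94 / 4.796 = 2.761×10^4 K.

2.76×10^4 K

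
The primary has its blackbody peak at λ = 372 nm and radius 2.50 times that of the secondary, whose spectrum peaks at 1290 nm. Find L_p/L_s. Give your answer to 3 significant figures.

904

Wien's law gives T ∝ 1/λ_max, so T_p/T_s = λ_s/λ_p = 1290/372 = 3.468.
Then L ∝ R²T⁴ gives L_p/L_s = (2.50)² × (3.468)⁴ = 6.250 × 144.6 = 903.8.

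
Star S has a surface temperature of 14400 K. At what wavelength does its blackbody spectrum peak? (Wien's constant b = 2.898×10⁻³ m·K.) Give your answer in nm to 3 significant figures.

λ_max = b/T = 2.898×10⁻³ / 14400 = 2.01×10^-7 m = 201.2 nm.

201 nm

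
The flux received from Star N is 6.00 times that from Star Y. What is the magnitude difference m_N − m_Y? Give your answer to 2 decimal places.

-1.95

m_N − m_Y = −2.5 log₁₀(F_N/F_Y) = −2.5 log₁₀(6.00) = −2.5 × (0.778) = -1.945.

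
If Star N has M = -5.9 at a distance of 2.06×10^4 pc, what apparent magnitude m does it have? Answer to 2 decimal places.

10.67

m = M + 5 log₁₀(d/10 pc) = -5.9 + 5 log₁₀(2.06×10^4/10)
  = -5.9 + 5 × 3.314 = -5.9 + 16.57 = 10.67.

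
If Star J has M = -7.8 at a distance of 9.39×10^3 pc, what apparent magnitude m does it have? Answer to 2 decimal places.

7.06

m = M + 5 log₁₀(d/10 pc) = -7.8 + 5 log₁₀(9.39×10^3/10)
  = -7.8 + 5 × 2.973 = -7.8 + 14.86 = 7.06.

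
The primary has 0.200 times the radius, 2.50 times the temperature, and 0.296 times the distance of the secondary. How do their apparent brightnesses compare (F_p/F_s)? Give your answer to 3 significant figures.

L_p/L_s = (R_p/R_s)²(T_p/T_s)⁴ = (0.200)² × (2.50)⁴ = 1.563.
F_p/F_s = (L_p/L_s)/(d_p/d_s)² = 1.563 / (0.296)² = 17.83.

17.8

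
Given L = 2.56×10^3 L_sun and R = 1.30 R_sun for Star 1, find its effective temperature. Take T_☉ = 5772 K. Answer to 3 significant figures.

T/T_☉ = (L/L_☉)^(1/4) / (R/R_☉)^(1/2)
T = 5772 × (2.56×10^3)^(1/4) / √(1.30) = 5772 × 7.113 / 1.140 = 3.601×10^4 K.

3.60×10^4 K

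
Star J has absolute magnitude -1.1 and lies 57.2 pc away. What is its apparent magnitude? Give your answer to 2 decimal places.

m = M + 5 log₁₀(d/10 pc) = -1.1 + 5 log₁₀(57.2/10)
  = -1.1 + 5 × 0.757 = -1.1 + 3.79 = 2.69.

2.69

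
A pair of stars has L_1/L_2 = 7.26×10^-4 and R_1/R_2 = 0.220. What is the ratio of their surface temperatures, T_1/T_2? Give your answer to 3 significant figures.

0.350

L ∝ R²T⁴ gives T ∝ (L/R²)^(1/4), so
T_1/T_2 = (7.26×10^-4 / 0.220²)^(1/4) = (0.01500)^(1/4) = 0.3500.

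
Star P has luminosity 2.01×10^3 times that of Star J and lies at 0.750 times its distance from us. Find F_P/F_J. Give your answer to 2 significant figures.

3.6×10^3

F = L/(4πd²), so F_P/F_J = (L_P/L_J) / (d_P/d_J)²
= 2.01×10^3 / (0.750)² = 2.01×10^3 / 0.5625 = 3573.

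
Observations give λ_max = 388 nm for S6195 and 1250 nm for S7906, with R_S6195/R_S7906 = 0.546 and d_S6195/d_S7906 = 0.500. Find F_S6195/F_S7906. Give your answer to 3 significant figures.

Wien's law: T_S6195/T_S7906 = λ_S7906/λ_S6195 = 1250/388 = 3.222.
L_S6195/L_S7906 = (R_S6195/R_S7906)²(T_S6195/T_S7906)⁴ = (0.546)²(3.222)⁴ = 32.11.
F_S6195/F_S7906 = (L_S6195/L_S7906)/(d_S6195/d_S7906)² = 32.11/(0.500)² = 128.5.

128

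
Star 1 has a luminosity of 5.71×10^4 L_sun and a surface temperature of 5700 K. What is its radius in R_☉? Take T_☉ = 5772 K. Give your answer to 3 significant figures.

R/R_☉ = √(L/L_☉) / (T/T_☉)² = √(5.71×10^4) / (0.9875)²
       = 239.0 / 0.9752 = 245.0.

245 R_☉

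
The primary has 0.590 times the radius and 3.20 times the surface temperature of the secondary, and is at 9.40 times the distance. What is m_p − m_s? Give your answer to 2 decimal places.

L_p/L_s = (0.590)²(3.20)⁴ = 36.50.
F_p/F_s = (L_p/L_s)/(d_p/d_s)² = 36.50/88.36 = 0.4131.
m_p − m_s = −2.5 log₁₀(0.4131) = 0.96.

0.96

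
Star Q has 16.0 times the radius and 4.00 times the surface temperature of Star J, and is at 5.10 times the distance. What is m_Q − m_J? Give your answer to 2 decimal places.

-8.50

L_Q/L_J = (16.0)²(4.00)⁴ = 6.554×10^4.
F_Q/F_J = (L_Q/L_J)/(d_Q/d_J)² = 6.554×10^4/26.01 = 2520.
m_Q − m_J = −2.5 log₁₀(2520) = -8.50.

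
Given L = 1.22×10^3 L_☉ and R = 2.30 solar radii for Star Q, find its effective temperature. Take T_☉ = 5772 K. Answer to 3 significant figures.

2.25×10^4 K

T/T_☉ = (L/L_☉)^(1/4) / (R/R_☉)^(1/2)
T = 5772 × (1.22×10^3)^(1/4) / √(2.30) = 5772 × 5.910 / 1.517 = 2.249×10^4 K.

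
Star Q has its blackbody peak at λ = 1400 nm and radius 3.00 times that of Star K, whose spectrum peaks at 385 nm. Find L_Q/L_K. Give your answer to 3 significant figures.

0.0515

Wien's law gives T ∝ 1/λ_max, so T_Q/T_K = λ_K/λ_Q = 385/1400 = 0.2750.
Then L ∝ R²T⁴ gives L_Q/L_K = (3.00)² × (0.2750)⁴ = 9.000 × 0.005719 = 0.05147.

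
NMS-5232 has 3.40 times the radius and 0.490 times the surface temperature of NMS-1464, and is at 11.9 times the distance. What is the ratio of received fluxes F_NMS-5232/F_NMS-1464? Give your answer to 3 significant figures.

L_NMS-5232/L_NMS-1464 = (R_NMS-5232/R_NMS-1464)²(T_NMS-5232/T_NMS-1464)⁴ = (3.40)² × (0.490)⁴ = 0.6664.
F_NMS-5232/F_NMS-1464 = (L_NMS-5232/L_NMS-1464)/(d_NMS-5232/d_NMS-1464)² = 0.6664 / (11.9)² = 0.004706.

0.00471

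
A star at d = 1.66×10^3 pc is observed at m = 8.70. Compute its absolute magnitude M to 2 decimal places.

-2.40

M = m − 5 log₁₀(d/10 pc) = 8.70 − 5 log₁₀(1.66×10^3/10)
  = 8.70 − 5 × 2.220 = 8.70 − 11.10 = -2.40.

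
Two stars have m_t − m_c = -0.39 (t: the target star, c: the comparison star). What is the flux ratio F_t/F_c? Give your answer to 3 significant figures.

F_t/F_c = 10^(−(m_t − m_c)/2.5) = 10^(0.39/2.5) = 10^0.156 = 1.432.

1.43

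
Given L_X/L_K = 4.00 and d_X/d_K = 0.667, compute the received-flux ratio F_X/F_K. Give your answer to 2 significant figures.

9.0

F = L/(4πd²), so F_X/F_K = (L_X/L_K) / (d_X/d_K)²
= 4.00 / (0.667)² = 4.00 / 0.4449 = 8.991.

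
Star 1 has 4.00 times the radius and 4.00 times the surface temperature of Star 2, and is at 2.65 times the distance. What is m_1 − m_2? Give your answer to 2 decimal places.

L_1/L_2 = (4.00)²(4.00)⁴ = 4096.
F_1/F_2 = (L_1/L_2)/(d_1/d_2)² = 4096/7.022 = 583.3.
m_1 − m_2 = −2.5 log₁₀(583.3) = -6.91.

-6.91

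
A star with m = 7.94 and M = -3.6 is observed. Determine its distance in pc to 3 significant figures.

m − M = 5 log₁₀(d/10 pc)
7.94 − (-3.6) = 11.54 = 5 log₁₀(d/10)
d = 10 × 10^(11.54/5) = 10 × 10^2.308 = 2032 pc.

2.03×10^3 pc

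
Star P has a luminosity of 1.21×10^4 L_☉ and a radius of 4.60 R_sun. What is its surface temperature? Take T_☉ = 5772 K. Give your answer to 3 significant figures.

2.82×10^4 K

T/T_☉ = (L/L_☉)^(1/4) / (R/R_☉)^(1/2)
T = 5772 × (1.21×10^4)^(1/4) / √(4.60) = 5772 × 10.49 / 2.145 = 2.823×10^4 K.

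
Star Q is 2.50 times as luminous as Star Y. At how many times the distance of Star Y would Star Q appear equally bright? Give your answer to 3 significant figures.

1.58

Equal flux requires L_Q/d_Q² = L_Y/d_Y², so d_Q/d_Y = √(L_Q/L_Y)
= √(2.50) = 1.581.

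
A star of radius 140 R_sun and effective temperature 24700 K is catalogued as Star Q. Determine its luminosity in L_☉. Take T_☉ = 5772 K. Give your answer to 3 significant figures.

L/L_☉ = (R/R_☉)² (T/T_☉)⁴ = (140)² × (24700/5772)⁴
       = 1.960×10^4 × (4.279)⁴ = 1.960×10^4 × 335.3 = 6.573×10^6.

6.57×10^6 L_☉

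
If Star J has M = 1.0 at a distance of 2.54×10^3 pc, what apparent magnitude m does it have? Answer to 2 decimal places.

13.02

m = M + 5 log₁₀(d/10 pc) = 1.0 + 5 log₁₀(2.54×10^3/10)
  = 1.0 + 5 × 2.405 = 1.0 + 12.02 = 13.02.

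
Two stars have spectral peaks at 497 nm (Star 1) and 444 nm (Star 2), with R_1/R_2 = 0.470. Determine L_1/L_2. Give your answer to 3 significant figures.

0.141

Wien's law gives T ∝ 1/λ_max, so T_1/T_2 = λ_2/λ_1 = 444/497 = 0.8934.
Then L ∝ R²T⁴ gives L_1/L_2 = (0.470)² × (0.8934)⁴ = 0.2209 × 0.6370 = 0.1407.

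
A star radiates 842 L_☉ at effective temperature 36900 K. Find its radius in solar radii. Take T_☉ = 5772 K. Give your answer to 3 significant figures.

0.710 solar radii

R/R_☉ = √(L/L_☉) / (T/T_☉)² = √(842) / (6.393)²
       = 29.02 / 40.87 = 0.7100.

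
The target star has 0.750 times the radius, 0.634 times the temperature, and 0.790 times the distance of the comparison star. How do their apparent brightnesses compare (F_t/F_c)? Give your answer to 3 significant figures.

L_t/L_c = (R_t/R_c)²(T_t/T_c)⁴ = (0.750)² × (0.634)⁴ = 0.09088.
F_t/F_c = (L_t/L_c)/(d_t/d_c)² = 0.09088 / (0.790)² = 0.1456.

0.146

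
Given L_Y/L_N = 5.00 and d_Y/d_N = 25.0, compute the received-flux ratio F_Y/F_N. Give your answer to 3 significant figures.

0.00800

F = L/(4πd²), so F_Y/F_N = (L_Y/L_N) / (d_Y/d_N)²
= 5.00 / (25.0)² = 5.00 / 625.0 = 0.008000.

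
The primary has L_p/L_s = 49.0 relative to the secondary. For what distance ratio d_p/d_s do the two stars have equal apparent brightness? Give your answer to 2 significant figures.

7.0

Equal flux requires L_p/d_p² = L_s/d_s², so d_p/d_s = √(L_p/L_s)
= √(49.0) = 7.000.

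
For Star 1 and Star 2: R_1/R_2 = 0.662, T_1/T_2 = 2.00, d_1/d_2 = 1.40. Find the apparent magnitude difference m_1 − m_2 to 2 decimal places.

L_1/L_2 = (0.662)²(2.00)⁴ = 7.012.
F_1/F_2 = (L_1/L_2)/(d_1/d_2)² = 7.012/1.960 = 3.578.
m_1 − m_2 = −2.5 log₁₀(3.578) = -1.38.

-1.38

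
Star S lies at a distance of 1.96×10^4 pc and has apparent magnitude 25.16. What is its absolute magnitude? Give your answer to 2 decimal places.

8.70

M = m − 5 log₁₀(d/10 pc) = 25.16 − 5 log₁₀(1.96×10^4/10)
  = 25.16 − 5 × 3.292 = 25.16 − 16.46 = 8.70.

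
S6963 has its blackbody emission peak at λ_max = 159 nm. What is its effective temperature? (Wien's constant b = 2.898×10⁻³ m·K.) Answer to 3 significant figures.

T = b/λ_max = 2.898×10⁻³ / (159×10⁻⁹) = 1.823×10^4 K.

1.82×10^4 K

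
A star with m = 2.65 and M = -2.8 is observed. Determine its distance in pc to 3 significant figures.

m − M = 5 log₁₀(d/10 pc)
2.65 − (-2.8) = 5.45 = 5 log₁₀(d/10)
d = 10 × 10^(5.45/5) = 10 × 10^1.090 = 123.0 pc.

123 pc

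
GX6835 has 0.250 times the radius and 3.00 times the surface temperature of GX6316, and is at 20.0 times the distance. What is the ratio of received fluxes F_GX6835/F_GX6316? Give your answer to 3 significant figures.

L_GX6835/L_GX6316 = (R_GX6835/R_GX6316)²(T_GX6835/T_GX6316)⁴ = (0.250)² × (3.00)⁴ = 5.062.
F_GX6835/F_GX6316 = (L_GX6835/L_GX6316)/(d_GX6835/d_GX6316)² = 5.062 / (20.0)² = 0.01266.

0.0127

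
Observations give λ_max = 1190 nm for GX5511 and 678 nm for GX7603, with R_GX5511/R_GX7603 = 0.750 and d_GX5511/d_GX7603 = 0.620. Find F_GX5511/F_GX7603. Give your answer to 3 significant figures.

0.154

Wien's law: T_GX5511/T_GX7603 = λ_GX7603/λ_GX5511 = 678/1190 = 0.5697.
L_GX5511/L_GX7603 = (R_GX5511/R_GX7603)²(T_GX5511/T_GX7603)⁴ = (0.750)²(0.5697)⁴ = 0.05927.
F_GX5511/F_GX7603 = (L_GX5511/L_GX7603)/(d_GX5511/d_GX7603)² = 0.05927/(0.620)² = 0.1542.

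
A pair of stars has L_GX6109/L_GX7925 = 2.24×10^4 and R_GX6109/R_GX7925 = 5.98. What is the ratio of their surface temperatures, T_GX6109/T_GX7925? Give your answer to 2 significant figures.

L ∝ R²T⁴ gives T ∝ (L/R²)^(1/4), so
T_GX6109/T_GX7925 = (2.24×10^4 / 5.98²)^(1/4) = (626.4)^(1/4) = 5.003.

5.0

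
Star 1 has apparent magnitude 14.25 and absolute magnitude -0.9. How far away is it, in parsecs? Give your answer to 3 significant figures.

m − M = 5 log₁₀(d/10 pc)
14.25 − (-0.9) = 15.15 = 5 log₁₀(d/10)
d = 10 × 10^(15.15/5) = 10 × 10^3.030 = 1.072×10^4 pc.

1.07×10^4 pc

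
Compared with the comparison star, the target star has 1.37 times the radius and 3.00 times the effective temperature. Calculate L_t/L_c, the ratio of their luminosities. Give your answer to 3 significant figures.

From the Stefan–Boltzmann law, L ∝ R²T⁴, so
L_t/L_c = (R_t/R_c)² (T_t/T_c)⁴ = (1.37)² × (3.00)⁴ = 1.877 × 81.00 = 152.0.

152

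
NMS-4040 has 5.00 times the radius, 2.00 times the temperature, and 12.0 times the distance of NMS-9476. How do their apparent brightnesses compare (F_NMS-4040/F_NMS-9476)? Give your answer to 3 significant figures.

L_NMS-4040/L_NMS-9476 = (R_NMS-4040/R_NMS-9476)²(T_NMS-4040/T_NMS-9476)⁴ = (5.00)² × (2.00)⁴ = 400.0.
F_NMS-4040/F_NMS-9476 = (L_NMS-4040/L_NMS-9476)/(d_NMS-4040/d_NMS-9476)² = 400.0 / (12.0)² = 2.778.

2.78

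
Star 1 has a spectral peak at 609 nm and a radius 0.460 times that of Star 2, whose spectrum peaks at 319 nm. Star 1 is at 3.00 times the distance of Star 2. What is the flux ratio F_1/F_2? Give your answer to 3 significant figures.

0.00177

Wien's law: T_1/T_2 = λ_2/λ_1 = 319/609 = 0.5238.
L_1/L_2 = (R_1/R_2)²(T_1/T_2)⁴ = (0.460)²(0.5238)⁴ = 0.01593.
F_1/F_2 = (L_1/L_2)/(d_1/d_2)² = 0.01593/(3.00)² = 0.001770.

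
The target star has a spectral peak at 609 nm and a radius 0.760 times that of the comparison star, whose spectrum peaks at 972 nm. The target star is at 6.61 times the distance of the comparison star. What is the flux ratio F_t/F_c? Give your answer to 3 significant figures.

0.0858

Wien's law: T_t/T_c = λ_c/λ_t = 972/609 = 1.596.
L_t/L_c = (R_t/R_c)²(T_t/T_c)⁴ = (0.760)²(1.596)⁴ = 3.748.
F_t/F_c = (L_t/L_c)/(d_t/d_c)² = 3.748/(6.61)² = 0.08579.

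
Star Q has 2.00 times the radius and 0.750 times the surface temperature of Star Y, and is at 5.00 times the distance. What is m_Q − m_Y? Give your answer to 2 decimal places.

L_Q/L_Y = (2.00)²(0.750)⁴ = 1.266.
F_Q/F_Y = (L_Q/L_Y)/(d_Q/d_Y)² = 1.266/25.00 = 0.05063.
m_Q − m_Y = −2.5 log₁₀(0.05063) = 3.24.

3.24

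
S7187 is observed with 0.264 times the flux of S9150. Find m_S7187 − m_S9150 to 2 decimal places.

m_S7187 − m_S9150 = −2.5 log₁₀(F_S7187/F_S9150) = −2.5 log₁₀(0.264) = −2.5 × (-0.578) = 1.446.

1.45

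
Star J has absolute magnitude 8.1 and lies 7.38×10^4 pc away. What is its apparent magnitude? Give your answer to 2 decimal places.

m = M + 5 log₁₀(d/10 pc) = 8.1 + 5 log₁₀(7.38×10^4/10)
  = 8.1 + 5 × 3.868 = 8.1 + 19.34 = 27.44.

27.44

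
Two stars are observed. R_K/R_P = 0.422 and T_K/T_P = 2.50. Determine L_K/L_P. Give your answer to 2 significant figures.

7.0

From the Stefan–Boltzmann law, L ∝ R²T⁴, so
L_K/L_P = (R_K/R_P)² (T_K/T_P)⁴ = (0.422)² × (2.50)⁴ = 0.1781 × 39.06 = 6.956.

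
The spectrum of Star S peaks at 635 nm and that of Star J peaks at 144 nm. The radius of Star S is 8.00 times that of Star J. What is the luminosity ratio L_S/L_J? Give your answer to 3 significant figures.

0.169

Wien's law gives T ∝ 1/λ_max, so T_S/T_J = λ_J/λ_S = 144/635 = 0.2268.
Then L ∝ R²T⁴ gives L_S/L_J = (8.00)² × (0.2268)⁴ = 64.00 × 0.002645 = 0.1693.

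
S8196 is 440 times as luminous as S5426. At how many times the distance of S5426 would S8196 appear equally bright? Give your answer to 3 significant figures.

Equal flux requires L_S8196/d_S8196² = L_S5426/d_S5426², so d_S8196/d_S5426 = √(L_S8196/L_S5426)
= √(440) = 20.98.

21.0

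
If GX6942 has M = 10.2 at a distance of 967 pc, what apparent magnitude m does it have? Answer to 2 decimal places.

20.13

m = M + 5 log₁₀(d/10 pc) = 10.2 + 5 log₁₀(967/10)
  = 10.2 + 5 × 1.985 = 10.2 + 9.93 = 20.13.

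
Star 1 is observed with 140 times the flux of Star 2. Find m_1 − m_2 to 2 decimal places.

m_1 − m_2 = −2.5 log₁₀(F_1/F_2) = −2.5 log₁₀(140) = −2.5 × (2.146) = -5.365.

-5.37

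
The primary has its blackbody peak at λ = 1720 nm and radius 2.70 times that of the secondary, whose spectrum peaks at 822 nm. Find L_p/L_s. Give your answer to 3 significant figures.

0.380

Wien's law gives T ∝ 1/λ_max, so T_p/T_s = λ_s/λ_p = 822/1720 = 0.4779.
Then L ∝ R²T⁴ gives L_p/L_s = (2.70)² × (0.4779)⁴ = 7.290 × 0.05216 = 0.3803.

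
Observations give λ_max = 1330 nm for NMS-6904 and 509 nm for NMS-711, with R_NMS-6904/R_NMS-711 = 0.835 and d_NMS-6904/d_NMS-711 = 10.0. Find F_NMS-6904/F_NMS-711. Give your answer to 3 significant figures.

Wien's law: T_NMS-6904/T_NMS-711 = λ_NMS-711/λ_NMS-6904 = 509/1330 = 0.3827.
L_NMS-6904/L_NMS-711 = (R_NMS-6904/R_NMS-711)²(T_NMS-6904/T_NMS-711)⁴ = (0.835)²(0.3827)⁴ = 0.01496.
F_NMS-6904/F_NMS-711 = (L_NMS-6904/L_NMS-711)/(d_NMS-6904/d_NMS-711)² = 0.01496/(10.0)² = 1.496×10^-4.

1.50×10^-4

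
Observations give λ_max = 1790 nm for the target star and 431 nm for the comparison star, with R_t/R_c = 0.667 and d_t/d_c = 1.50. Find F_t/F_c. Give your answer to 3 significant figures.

Wien's law: T_t/T_c = λ_c/λ_t = 431/1790 = 0.2408.
L_t/L_c = (R_t/R_c)²(T_t/T_c)⁴ = (0.667)²(0.2408)⁴ = 0.001495.
F_t/F_c = (L_t/L_c)/(d_t/d_c)² = 0.001495/(1.50)² = 6.646×10^-4.

6.65×10^-4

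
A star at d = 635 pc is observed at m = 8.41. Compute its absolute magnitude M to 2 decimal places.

M = m − 5 log₁₀(d/10 pc) = 8.41 − 5 log₁₀(635/10)
  = 8.41 − 5 × 1.803 = 8.41 − 9.01 = -0.60.

-0.60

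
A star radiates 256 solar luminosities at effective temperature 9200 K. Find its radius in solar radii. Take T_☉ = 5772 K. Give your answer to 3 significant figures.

6.30 solar radii

R/R_☉ = √(L/L_☉) / (T/T_☉)² = √(256) / (1.594)²
       = 16.00 / 2.541 = 6.298.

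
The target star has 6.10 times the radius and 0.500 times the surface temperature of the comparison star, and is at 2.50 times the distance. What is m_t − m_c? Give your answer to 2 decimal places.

1.07

L_t/L_c = (6.10)²(0.500)⁴ = 2.326.
F_t/F_c = (L_t/L_c)/(d_t/d_c)² = 2.326/6.250 = 0.3721.
m_t − m_c = −2.5 log₁₀(0.3721) = 1.07.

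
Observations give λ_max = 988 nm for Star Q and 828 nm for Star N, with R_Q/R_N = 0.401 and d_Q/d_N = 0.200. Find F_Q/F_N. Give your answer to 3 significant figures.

Wien's law: T_Q/T_N = λ_N/λ_Q = 828/988 = 0.8381.
L_Q/L_N = (R_Q/R_N)²(T_Q/T_N)⁴ = (0.401)²(0.8381)⁴ = 0.07932.
F_Q/F_N = (L_Q/L_N)/(d_Q/d_N)² = 0.07932/(0.200)² = 1.983.

1.98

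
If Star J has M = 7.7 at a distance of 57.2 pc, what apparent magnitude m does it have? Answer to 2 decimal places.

11.49

m = M + 5 log₁₀(d/10 pc) = 7.7 + 5 log₁₀(57.2/10)
  = 7.7 + 5 × 0.757 = 7.7 + 3.79 = 11.49.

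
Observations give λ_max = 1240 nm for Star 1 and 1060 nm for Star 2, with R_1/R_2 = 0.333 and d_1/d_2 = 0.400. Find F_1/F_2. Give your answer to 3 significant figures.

0.370

Wien's law: T_1/T_2 = λ_2/λ_1 = 1060/1240 = 0.8548.
L_1/L_2 = (R_1/R_2)²(T_1/T_2)⁴ = (0.333)²(0.8548)⁴ = 0.05921.
F_1/F_2 = (L_1/L_2)/(d_1/d_2)² = 0.05921/(0.400)² = 0.3701.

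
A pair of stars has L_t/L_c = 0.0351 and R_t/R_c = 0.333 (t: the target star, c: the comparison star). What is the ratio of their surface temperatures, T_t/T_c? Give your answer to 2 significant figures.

L ∝ R²T⁴ gives T ∝ (L/R²)^(1/4), so
T_t/T_c = (0.0351 / 0.333²)^(1/4) = (0.3165)^(1/4) = 0.7501.

0.75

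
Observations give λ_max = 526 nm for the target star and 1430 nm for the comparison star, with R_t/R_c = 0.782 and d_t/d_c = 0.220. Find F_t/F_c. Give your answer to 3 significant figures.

690

Wien's law: T_t/T_c = λ_c/λ_t = 1430/526 = 2.719.
L_t/L_c = (R_t/R_c)²(T_t/T_c)⁴ = (0.782)²(2.719)⁴ = 33.41.
F_t/F_c = (L_t/L_c)/(d_t/d_c)² = 33.41/(0.220)² = 690.2.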